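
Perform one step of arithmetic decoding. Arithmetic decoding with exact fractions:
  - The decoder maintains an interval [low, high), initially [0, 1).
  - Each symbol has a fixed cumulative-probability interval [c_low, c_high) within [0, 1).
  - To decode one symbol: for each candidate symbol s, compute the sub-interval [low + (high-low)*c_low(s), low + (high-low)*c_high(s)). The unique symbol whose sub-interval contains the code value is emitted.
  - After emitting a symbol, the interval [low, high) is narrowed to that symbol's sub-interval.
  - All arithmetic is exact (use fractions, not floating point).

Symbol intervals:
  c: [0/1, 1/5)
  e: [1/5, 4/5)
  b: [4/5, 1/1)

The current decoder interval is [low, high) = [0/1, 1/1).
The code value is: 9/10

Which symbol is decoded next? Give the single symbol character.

Answer: b

Derivation:
Interval width = high − low = 1/1 − 0/1 = 1/1
Scaled code = (code − low) / width = (9/10 − 0/1) / 1/1 = 9/10
  c: [0/1, 1/5) 
  e: [1/5, 4/5) 
  b: [4/5, 1/1) ← scaled code falls here ✓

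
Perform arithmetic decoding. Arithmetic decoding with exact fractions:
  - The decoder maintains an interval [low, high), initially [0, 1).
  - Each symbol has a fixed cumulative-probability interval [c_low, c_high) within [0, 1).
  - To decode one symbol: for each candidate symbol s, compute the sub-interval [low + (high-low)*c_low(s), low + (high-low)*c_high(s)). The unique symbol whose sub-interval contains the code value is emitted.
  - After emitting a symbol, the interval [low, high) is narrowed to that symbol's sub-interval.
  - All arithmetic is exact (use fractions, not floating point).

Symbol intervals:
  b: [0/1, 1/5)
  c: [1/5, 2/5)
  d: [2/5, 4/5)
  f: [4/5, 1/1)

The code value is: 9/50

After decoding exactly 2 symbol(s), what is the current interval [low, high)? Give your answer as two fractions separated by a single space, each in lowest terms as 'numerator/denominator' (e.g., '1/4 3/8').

Step 1: interval [0/1, 1/1), width = 1/1 - 0/1 = 1/1
  'b': [0/1 + 1/1*0/1, 0/1 + 1/1*1/5) = [0/1, 1/5) <- contains code 9/50
  'c': [0/1 + 1/1*1/5, 0/1 + 1/1*2/5) = [1/5, 2/5)
  'd': [0/1 + 1/1*2/5, 0/1 + 1/1*4/5) = [2/5, 4/5)
  'f': [0/1 + 1/1*4/5, 0/1 + 1/1*1/1) = [4/5, 1/1)
  emit 'b', narrow to [0/1, 1/5)
Step 2: interval [0/1, 1/5), width = 1/5 - 0/1 = 1/5
  'b': [0/1 + 1/5*0/1, 0/1 + 1/5*1/5) = [0/1, 1/25)
  'c': [0/1 + 1/5*1/5, 0/1 + 1/5*2/5) = [1/25, 2/25)
  'd': [0/1 + 1/5*2/5, 0/1 + 1/5*4/5) = [2/25, 4/25)
  'f': [0/1 + 1/5*4/5, 0/1 + 1/5*1/1) = [4/25, 1/5) <- contains code 9/50
  emit 'f', narrow to [4/25, 1/5)

Answer: 4/25 1/5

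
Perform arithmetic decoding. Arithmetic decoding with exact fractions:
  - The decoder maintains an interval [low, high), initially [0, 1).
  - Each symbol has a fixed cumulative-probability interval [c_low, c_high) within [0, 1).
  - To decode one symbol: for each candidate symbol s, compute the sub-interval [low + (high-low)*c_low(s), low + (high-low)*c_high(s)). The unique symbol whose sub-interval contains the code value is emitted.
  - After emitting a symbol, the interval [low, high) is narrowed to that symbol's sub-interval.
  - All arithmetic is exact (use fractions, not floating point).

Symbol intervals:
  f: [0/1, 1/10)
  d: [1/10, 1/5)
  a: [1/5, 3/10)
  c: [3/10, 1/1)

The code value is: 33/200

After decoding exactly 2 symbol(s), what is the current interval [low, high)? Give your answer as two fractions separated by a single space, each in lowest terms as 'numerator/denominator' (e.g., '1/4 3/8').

Answer: 13/100 1/5

Derivation:
Step 1: interval [0/1, 1/1), width = 1/1 - 0/1 = 1/1
  'f': [0/1 + 1/1*0/1, 0/1 + 1/1*1/10) = [0/1, 1/10)
  'd': [0/1 + 1/1*1/10, 0/1 + 1/1*1/5) = [1/10, 1/5) <- contains code 33/200
  'a': [0/1 + 1/1*1/5, 0/1 + 1/1*3/10) = [1/5, 3/10)
  'c': [0/1 + 1/1*3/10, 0/1 + 1/1*1/1) = [3/10, 1/1)
  emit 'd', narrow to [1/10, 1/5)
Step 2: interval [1/10, 1/5), width = 1/5 - 1/10 = 1/10
  'f': [1/10 + 1/10*0/1, 1/10 + 1/10*1/10) = [1/10, 11/100)
  'd': [1/10 + 1/10*1/10, 1/10 + 1/10*1/5) = [11/100, 3/25)
  'a': [1/10 + 1/10*1/5, 1/10 + 1/10*3/10) = [3/25, 13/100)
  'c': [1/10 + 1/10*3/10, 1/10 + 1/10*1/1) = [13/100, 1/5) <- contains code 33/200
  emit 'c', narrow to [13/100, 1/5)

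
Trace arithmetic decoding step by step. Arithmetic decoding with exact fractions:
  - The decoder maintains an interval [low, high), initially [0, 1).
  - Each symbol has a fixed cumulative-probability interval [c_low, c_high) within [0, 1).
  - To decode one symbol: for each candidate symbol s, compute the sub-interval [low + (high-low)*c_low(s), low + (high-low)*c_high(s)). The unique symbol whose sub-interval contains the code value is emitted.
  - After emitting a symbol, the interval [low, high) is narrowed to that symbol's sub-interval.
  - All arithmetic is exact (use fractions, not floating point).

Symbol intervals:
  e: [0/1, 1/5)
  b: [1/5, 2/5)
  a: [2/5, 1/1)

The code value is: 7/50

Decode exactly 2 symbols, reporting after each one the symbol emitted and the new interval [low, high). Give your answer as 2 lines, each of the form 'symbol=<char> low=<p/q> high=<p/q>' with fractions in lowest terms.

Answer: symbol=e low=0/1 high=1/5
symbol=a low=2/25 high=1/5

Derivation:
Step 1: interval [0/1, 1/1), width = 1/1 - 0/1 = 1/1
  'e': [0/1 + 1/1*0/1, 0/1 + 1/1*1/5) = [0/1, 1/5) <- contains code 7/50
  'b': [0/1 + 1/1*1/5, 0/1 + 1/1*2/5) = [1/5, 2/5)
  'a': [0/1 + 1/1*2/5, 0/1 + 1/1*1/1) = [2/5, 1/1)
  emit 'e', narrow to [0/1, 1/5)
Step 2: interval [0/1, 1/5), width = 1/5 - 0/1 = 1/5
  'e': [0/1 + 1/5*0/1, 0/1 + 1/5*1/5) = [0/1, 1/25)
  'b': [0/1 + 1/5*1/5, 0/1 + 1/5*2/5) = [1/25, 2/25)
  'a': [0/1 + 1/5*2/5, 0/1 + 1/5*1/1) = [2/25, 1/5) <- contains code 7/50
  emit 'a', narrow to [2/25, 1/5)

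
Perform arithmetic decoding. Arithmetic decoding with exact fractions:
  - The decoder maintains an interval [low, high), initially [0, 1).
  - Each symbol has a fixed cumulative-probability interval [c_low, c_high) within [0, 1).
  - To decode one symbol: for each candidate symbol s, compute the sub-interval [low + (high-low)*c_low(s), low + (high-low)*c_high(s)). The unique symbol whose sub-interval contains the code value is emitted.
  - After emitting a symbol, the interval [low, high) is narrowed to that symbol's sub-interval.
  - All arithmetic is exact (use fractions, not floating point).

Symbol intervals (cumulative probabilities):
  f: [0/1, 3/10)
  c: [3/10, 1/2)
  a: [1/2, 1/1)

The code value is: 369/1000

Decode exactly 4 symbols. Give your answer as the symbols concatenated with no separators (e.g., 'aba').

Step 1: interval [0/1, 1/1), width = 1/1 - 0/1 = 1/1
  'f': [0/1 + 1/1*0/1, 0/1 + 1/1*3/10) = [0/1, 3/10)
  'c': [0/1 + 1/1*3/10, 0/1 + 1/1*1/2) = [3/10, 1/2) <- contains code 369/1000
  'a': [0/1 + 1/1*1/2, 0/1 + 1/1*1/1) = [1/2, 1/1)
  emit 'c', narrow to [3/10, 1/2)
Step 2: interval [3/10, 1/2), width = 1/2 - 3/10 = 1/5
  'f': [3/10 + 1/5*0/1, 3/10 + 1/5*3/10) = [3/10, 9/25)
  'c': [3/10 + 1/5*3/10, 3/10 + 1/5*1/2) = [9/25, 2/5) <- contains code 369/1000
  'a': [3/10 + 1/5*1/2, 3/10 + 1/5*1/1) = [2/5, 1/2)
  emit 'c', narrow to [9/25, 2/5)
Step 3: interval [9/25, 2/5), width = 2/5 - 9/25 = 1/25
  'f': [9/25 + 1/25*0/1, 9/25 + 1/25*3/10) = [9/25, 93/250) <- contains code 369/1000
  'c': [9/25 + 1/25*3/10, 9/25 + 1/25*1/2) = [93/250, 19/50)
  'a': [9/25 + 1/25*1/2, 9/25 + 1/25*1/1) = [19/50, 2/5)
  emit 'f', narrow to [9/25, 93/250)
Step 4: interval [9/25, 93/250), width = 93/250 - 9/25 = 3/250
  'f': [9/25 + 3/250*0/1, 9/25 + 3/250*3/10) = [9/25, 909/2500)
  'c': [9/25 + 3/250*3/10, 9/25 + 3/250*1/2) = [909/2500, 183/500)
  'a': [9/25 + 3/250*1/2, 9/25 + 3/250*1/1) = [183/500, 93/250) <- contains code 369/1000
  emit 'a', narrow to [183/500, 93/250)

Answer: ccfa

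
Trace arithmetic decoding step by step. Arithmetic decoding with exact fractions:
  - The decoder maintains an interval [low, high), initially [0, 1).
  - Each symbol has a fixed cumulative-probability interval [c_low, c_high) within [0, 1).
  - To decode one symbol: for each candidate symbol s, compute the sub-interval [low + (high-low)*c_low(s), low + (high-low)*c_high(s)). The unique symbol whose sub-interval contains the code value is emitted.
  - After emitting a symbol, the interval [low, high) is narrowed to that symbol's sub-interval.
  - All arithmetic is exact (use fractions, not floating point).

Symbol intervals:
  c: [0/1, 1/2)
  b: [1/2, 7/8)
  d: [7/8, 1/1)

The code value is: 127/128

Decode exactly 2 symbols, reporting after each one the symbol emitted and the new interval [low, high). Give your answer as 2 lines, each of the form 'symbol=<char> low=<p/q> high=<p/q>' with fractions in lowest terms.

Step 1: interval [0/1, 1/1), width = 1/1 - 0/1 = 1/1
  'c': [0/1 + 1/1*0/1, 0/1 + 1/1*1/2) = [0/1, 1/2)
  'b': [0/1 + 1/1*1/2, 0/1 + 1/1*7/8) = [1/2, 7/8)
  'd': [0/1 + 1/1*7/8, 0/1 + 1/1*1/1) = [7/8, 1/1) <- contains code 127/128
  emit 'd', narrow to [7/8, 1/1)
Step 2: interval [7/8, 1/1), width = 1/1 - 7/8 = 1/8
  'c': [7/8 + 1/8*0/1, 7/8 + 1/8*1/2) = [7/8, 15/16)
  'b': [7/8 + 1/8*1/2, 7/8 + 1/8*7/8) = [15/16, 63/64)
  'd': [7/8 + 1/8*7/8, 7/8 + 1/8*1/1) = [63/64, 1/1) <- contains code 127/128
  emit 'd', narrow to [63/64, 1/1)

Answer: symbol=d low=7/8 high=1/1
symbol=d low=63/64 high=1/1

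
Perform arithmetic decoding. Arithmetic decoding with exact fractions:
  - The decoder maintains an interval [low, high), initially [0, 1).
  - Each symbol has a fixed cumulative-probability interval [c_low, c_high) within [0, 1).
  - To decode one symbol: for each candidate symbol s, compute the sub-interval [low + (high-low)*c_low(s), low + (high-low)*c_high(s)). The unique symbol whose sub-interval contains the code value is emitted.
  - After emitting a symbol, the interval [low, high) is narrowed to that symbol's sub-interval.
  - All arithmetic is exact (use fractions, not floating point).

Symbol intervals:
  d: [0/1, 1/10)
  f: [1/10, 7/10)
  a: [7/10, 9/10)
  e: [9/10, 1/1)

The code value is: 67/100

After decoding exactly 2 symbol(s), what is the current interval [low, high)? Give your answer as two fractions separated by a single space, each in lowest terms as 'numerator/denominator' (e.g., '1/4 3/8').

Step 1: interval [0/1, 1/1), width = 1/1 - 0/1 = 1/1
  'd': [0/1 + 1/1*0/1, 0/1 + 1/1*1/10) = [0/1, 1/10)
  'f': [0/1 + 1/1*1/10, 0/1 + 1/1*7/10) = [1/10, 7/10) <- contains code 67/100
  'a': [0/1 + 1/1*7/10, 0/1 + 1/1*9/10) = [7/10, 9/10)
  'e': [0/1 + 1/1*9/10, 0/1 + 1/1*1/1) = [9/10, 1/1)
  emit 'f', narrow to [1/10, 7/10)
Step 2: interval [1/10, 7/10), width = 7/10 - 1/10 = 3/5
  'd': [1/10 + 3/5*0/1, 1/10 + 3/5*1/10) = [1/10, 4/25)
  'f': [1/10 + 3/5*1/10, 1/10 + 3/5*7/10) = [4/25, 13/25)
  'a': [1/10 + 3/5*7/10, 1/10 + 3/5*9/10) = [13/25, 16/25)
  'e': [1/10 + 3/5*9/10, 1/10 + 3/5*1/1) = [16/25, 7/10) <- contains code 67/100
  emit 'e', narrow to [16/25, 7/10)

Answer: 16/25 7/10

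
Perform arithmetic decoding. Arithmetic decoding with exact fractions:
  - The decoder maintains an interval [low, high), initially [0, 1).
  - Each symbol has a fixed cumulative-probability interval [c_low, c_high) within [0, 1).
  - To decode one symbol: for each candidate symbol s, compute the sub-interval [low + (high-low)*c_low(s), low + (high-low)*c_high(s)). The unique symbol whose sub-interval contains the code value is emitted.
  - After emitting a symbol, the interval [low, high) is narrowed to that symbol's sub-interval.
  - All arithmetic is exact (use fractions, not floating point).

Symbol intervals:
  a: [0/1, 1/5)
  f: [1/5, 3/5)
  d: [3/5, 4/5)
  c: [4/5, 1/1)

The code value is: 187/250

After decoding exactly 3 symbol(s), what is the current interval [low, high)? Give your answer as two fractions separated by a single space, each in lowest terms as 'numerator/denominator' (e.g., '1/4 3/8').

Answer: 93/125 94/125

Derivation:
Step 1: interval [0/1, 1/1), width = 1/1 - 0/1 = 1/1
  'a': [0/1 + 1/1*0/1, 0/1 + 1/1*1/5) = [0/1, 1/5)
  'f': [0/1 + 1/1*1/5, 0/1 + 1/1*3/5) = [1/5, 3/5)
  'd': [0/1 + 1/1*3/5, 0/1 + 1/1*4/5) = [3/5, 4/5) <- contains code 187/250
  'c': [0/1 + 1/1*4/5, 0/1 + 1/1*1/1) = [4/5, 1/1)
  emit 'd', narrow to [3/5, 4/5)
Step 2: interval [3/5, 4/5), width = 4/5 - 3/5 = 1/5
  'a': [3/5 + 1/5*0/1, 3/5 + 1/5*1/5) = [3/5, 16/25)
  'f': [3/5 + 1/5*1/5, 3/5 + 1/5*3/5) = [16/25, 18/25)
  'd': [3/5 + 1/5*3/5, 3/5 + 1/5*4/5) = [18/25, 19/25) <- contains code 187/250
  'c': [3/5 + 1/5*4/5, 3/5 + 1/5*1/1) = [19/25, 4/5)
  emit 'd', narrow to [18/25, 19/25)
Step 3: interval [18/25, 19/25), width = 19/25 - 18/25 = 1/25
  'a': [18/25 + 1/25*0/1, 18/25 + 1/25*1/5) = [18/25, 91/125)
  'f': [18/25 + 1/25*1/5, 18/25 + 1/25*3/5) = [91/125, 93/125)
  'd': [18/25 + 1/25*3/5, 18/25 + 1/25*4/5) = [93/125, 94/125) <- contains code 187/250
  'c': [18/25 + 1/25*4/5, 18/25 + 1/25*1/1) = [94/125, 19/25)
  emit 'd', narrow to [93/125, 94/125)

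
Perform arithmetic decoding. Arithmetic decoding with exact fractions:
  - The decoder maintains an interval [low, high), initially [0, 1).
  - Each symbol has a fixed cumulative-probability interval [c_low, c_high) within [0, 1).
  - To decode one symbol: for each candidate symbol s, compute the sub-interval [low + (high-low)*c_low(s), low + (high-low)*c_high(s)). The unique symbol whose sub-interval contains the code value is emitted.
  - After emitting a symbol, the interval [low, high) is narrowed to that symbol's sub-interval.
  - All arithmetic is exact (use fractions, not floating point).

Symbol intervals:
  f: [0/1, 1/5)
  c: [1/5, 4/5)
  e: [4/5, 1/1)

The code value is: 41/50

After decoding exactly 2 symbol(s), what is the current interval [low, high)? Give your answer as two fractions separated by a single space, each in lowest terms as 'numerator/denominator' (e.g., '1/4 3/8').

Step 1: interval [0/1, 1/1), width = 1/1 - 0/1 = 1/1
  'f': [0/1 + 1/1*0/1, 0/1 + 1/1*1/5) = [0/1, 1/5)
  'c': [0/1 + 1/1*1/5, 0/1 + 1/1*4/5) = [1/5, 4/5)
  'e': [0/1 + 1/1*4/5, 0/1 + 1/1*1/1) = [4/5, 1/1) <- contains code 41/50
  emit 'e', narrow to [4/5, 1/1)
Step 2: interval [4/5, 1/1), width = 1/1 - 4/5 = 1/5
  'f': [4/5 + 1/5*0/1, 4/5 + 1/5*1/5) = [4/5, 21/25) <- contains code 41/50
  'c': [4/5 + 1/5*1/5, 4/5 + 1/5*4/5) = [21/25, 24/25)
  'e': [4/5 + 1/5*4/5, 4/5 + 1/5*1/1) = [24/25, 1/1)
  emit 'f', narrow to [4/5, 21/25)

Answer: 4/5 21/25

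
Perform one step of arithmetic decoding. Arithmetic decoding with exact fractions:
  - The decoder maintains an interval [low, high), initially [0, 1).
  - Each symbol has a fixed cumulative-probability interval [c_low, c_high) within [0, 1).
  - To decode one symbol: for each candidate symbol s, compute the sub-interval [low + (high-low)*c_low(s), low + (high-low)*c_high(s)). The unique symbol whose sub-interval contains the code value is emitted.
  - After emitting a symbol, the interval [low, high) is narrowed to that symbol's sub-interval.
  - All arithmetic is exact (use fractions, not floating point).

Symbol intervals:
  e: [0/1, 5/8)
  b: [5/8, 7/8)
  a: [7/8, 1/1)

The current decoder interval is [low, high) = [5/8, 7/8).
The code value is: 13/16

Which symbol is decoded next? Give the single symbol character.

Interval width = high − low = 7/8 − 5/8 = 1/4
Scaled code = (code − low) / width = (13/16 − 5/8) / 1/4 = 3/4
  e: [0/1, 5/8) 
  b: [5/8, 7/8) ← scaled code falls here ✓
  a: [7/8, 1/1) 

Answer: b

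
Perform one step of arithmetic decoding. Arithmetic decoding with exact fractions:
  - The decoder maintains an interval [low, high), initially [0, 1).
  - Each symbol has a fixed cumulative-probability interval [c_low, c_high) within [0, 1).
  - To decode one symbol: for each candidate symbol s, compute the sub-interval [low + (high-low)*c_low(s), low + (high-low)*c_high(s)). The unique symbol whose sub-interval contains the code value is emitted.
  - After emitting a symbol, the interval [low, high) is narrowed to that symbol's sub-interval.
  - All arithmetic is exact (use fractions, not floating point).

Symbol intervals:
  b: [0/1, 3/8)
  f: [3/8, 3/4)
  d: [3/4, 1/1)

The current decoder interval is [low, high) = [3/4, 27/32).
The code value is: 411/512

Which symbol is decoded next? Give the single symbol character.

Answer: f

Derivation:
Interval width = high − low = 27/32 − 3/4 = 3/32
Scaled code = (code − low) / width = (411/512 − 3/4) / 3/32 = 9/16
  b: [0/1, 3/8) 
  f: [3/8, 3/4) ← scaled code falls here ✓
  d: [3/4, 1/1) 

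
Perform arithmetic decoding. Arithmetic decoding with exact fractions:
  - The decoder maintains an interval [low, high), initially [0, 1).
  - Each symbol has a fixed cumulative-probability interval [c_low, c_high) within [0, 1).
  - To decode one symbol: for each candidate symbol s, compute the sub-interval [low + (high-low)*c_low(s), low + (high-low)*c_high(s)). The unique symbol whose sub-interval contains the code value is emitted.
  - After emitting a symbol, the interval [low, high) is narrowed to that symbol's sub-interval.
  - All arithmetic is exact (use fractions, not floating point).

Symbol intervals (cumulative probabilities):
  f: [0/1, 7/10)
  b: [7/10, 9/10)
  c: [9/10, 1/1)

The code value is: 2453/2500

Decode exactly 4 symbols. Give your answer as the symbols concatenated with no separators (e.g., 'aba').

Answer: cbfb

Derivation:
Step 1: interval [0/1, 1/1), width = 1/1 - 0/1 = 1/1
  'f': [0/1 + 1/1*0/1, 0/1 + 1/1*7/10) = [0/1, 7/10)
  'b': [0/1 + 1/1*7/10, 0/1 + 1/1*9/10) = [7/10, 9/10)
  'c': [0/1 + 1/1*9/10, 0/1 + 1/1*1/1) = [9/10, 1/1) <- contains code 2453/2500
  emit 'c', narrow to [9/10, 1/1)
Step 2: interval [9/10, 1/1), width = 1/1 - 9/10 = 1/10
  'f': [9/10 + 1/10*0/1, 9/10 + 1/10*7/10) = [9/10, 97/100)
  'b': [9/10 + 1/10*7/10, 9/10 + 1/10*9/10) = [97/100, 99/100) <- contains code 2453/2500
  'c': [9/10 + 1/10*9/10, 9/10 + 1/10*1/1) = [99/100, 1/1)
  emit 'b', narrow to [97/100, 99/100)
Step 3: interval [97/100, 99/100), width = 99/100 - 97/100 = 1/50
  'f': [97/100 + 1/50*0/1, 97/100 + 1/50*7/10) = [97/100, 123/125) <- contains code 2453/2500
  'b': [97/100 + 1/50*7/10, 97/100 + 1/50*9/10) = [123/125, 247/250)
  'c': [97/100 + 1/50*9/10, 97/100 + 1/50*1/1) = [247/250, 99/100)
  emit 'f', narrow to [97/100, 123/125)
Step 4: interval [97/100, 123/125), width = 123/125 - 97/100 = 7/500
  'f': [97/100 + 7/500*0/1, 97/100 + 7/500*7/10) = [97/100, 4899/5000)
  'b': [97/100 + 7/500*7/10, 97/100 + 7/500*9/10) = [4899/5000, 4913/5000) <- contains code 2453/2500
  'c': [97/100 + 7/500*9/10, 97/100 + 7/500*1/1) = [4913/5000, 123/125)
  emit 'b', narrow to [4899/5000, 4913/5000)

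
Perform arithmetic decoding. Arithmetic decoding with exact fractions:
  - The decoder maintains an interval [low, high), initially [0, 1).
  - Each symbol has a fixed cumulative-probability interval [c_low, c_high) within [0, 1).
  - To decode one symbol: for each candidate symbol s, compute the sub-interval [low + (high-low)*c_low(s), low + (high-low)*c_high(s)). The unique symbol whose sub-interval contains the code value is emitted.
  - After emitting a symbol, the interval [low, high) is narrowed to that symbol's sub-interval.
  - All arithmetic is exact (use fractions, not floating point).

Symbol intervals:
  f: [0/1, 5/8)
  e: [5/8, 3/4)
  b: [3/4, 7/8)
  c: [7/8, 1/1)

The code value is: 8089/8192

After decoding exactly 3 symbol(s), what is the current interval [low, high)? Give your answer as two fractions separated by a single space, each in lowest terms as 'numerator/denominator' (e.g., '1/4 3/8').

Answer: 63/64 509/512

Derivation:
Step 1: interval [0/1, 1/1), width = 1/1 - 0/1 = 1/1
  'f': [0/1 + 1/1*0/1, 0/1 + 1/1*5/8) = [0/1, 5/8)
  'e': [0/1 + 1/1*5/8, 0/1 + 1/1*3/4) = [5/8, 3/4)
  'b': [0/1 + 1/1*3/4, 0/1 + 1/1*7/8) = [3/4, 7/8)
  'c': [0/1 + 1/1*7/8, 0/1 + 1/1*1/1) = [7/8, 1/1) <- contains code 8089/8192
  emit 'c', narrow to [7/8, 1/1)
Step 2: interval [7/8, 1/1), width = 1/1 - 7/8 = 1/8
  'f': [7/8 + 1/8*0/1, 7/8 + 1/8*5/8) = [7/8, 61/64)
  'e': [7/8 + 1/8*5/8, 7/8 + 1/8*3/4) = [61/64, 31/32)
  'b': [7/8 + 1/8*3/4, 7/8 + 1/8*7/8) = [31/32, 63/64)
  'c': [7/8 + 1/8*7/8, 7/8 + 1/8*1/1) = [63/64, 1/1) <- contains code 8089/8192
  emit 'c', narrow to [63/64, 1/1)
Step 3: interval [63/64, 1/1), width = 1/1 - 63/64 = 1/64
  'f': [63/64 + 1/64*0/1, 63/64 + 1/64*5/8) = [63/64, 509/512) <- contains code 8089/8192
  'e': [63/64 + 1/64*5/8, 63/64 + 1/64*3/4) = [509/512, 255/256)
  'b': [63/64 + 1/64*3/4, 63/64 + 1/64*7/8) = [255/256, 511/512)
  'c': [63/64 + 1/64*7/8, 63/64 + 1/64*1/1) = [511/512, 1/1)
  emit 'f', narrow to [63/64, 509/512)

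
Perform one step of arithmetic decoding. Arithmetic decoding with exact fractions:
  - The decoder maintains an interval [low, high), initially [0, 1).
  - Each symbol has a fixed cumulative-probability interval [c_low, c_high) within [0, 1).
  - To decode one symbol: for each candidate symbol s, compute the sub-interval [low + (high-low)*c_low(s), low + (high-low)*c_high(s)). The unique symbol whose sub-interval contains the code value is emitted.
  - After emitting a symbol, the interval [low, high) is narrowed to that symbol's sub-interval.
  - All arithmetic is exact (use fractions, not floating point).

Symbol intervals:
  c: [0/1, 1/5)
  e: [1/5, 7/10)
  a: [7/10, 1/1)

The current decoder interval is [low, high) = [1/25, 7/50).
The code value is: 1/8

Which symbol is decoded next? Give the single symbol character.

Interval width = high − low = 7/50 − 1/25 = 1/10
Scaled code = (code − low) / width = (1/8 − 1/25) / 1/10 = 17/20
  c: [0/1, 1/5) 
  e: [1/5, 7/10) 
  a: [7/10, 1/1) ← scaled code falls here ✓

Answer: a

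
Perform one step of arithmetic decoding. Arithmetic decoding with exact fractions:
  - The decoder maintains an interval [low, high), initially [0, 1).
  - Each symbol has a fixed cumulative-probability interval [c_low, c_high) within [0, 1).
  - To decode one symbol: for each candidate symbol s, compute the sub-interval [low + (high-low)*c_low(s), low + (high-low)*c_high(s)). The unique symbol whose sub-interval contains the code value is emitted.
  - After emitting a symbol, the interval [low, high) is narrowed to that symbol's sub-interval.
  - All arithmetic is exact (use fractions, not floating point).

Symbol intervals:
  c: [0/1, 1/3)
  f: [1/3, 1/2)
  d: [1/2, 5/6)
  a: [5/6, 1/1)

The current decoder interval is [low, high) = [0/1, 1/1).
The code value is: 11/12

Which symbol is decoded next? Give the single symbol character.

Answer: a

Derivation:
Interval width = high − low = 1/1 − 0/1 = 1/1
Scaled code = (code − low) / width = (11/12 − 0/1) / 1/1 = 11/12
  c: [0/1, 1/3) 
  f: [1/3, 1/2) 
  d: [1/2, 5/6) 
  a: [5/6, 1/1) ← scaled code falls here ✓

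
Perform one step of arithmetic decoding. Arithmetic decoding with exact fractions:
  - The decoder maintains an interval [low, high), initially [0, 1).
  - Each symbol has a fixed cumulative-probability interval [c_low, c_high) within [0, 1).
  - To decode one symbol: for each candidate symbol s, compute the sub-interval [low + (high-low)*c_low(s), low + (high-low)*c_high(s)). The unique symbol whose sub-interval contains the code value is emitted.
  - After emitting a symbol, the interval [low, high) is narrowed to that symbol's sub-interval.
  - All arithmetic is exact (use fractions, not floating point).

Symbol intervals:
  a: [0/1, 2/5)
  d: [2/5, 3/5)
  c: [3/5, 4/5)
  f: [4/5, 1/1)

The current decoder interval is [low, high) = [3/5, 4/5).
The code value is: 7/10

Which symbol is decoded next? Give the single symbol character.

Interval width = high − low = 4/5 − 3/5 = 1/5
Scaled code = (code − low) / width = (7/10 − 3/5) / 1/5 = 1/2
  a: [0/1, 2/5) 
  d: [2/5, 3/5) ← scaled code falls here ✓
  c: [3/5, 4/5) 
  f: [4/5, 1/1) 

Answer: d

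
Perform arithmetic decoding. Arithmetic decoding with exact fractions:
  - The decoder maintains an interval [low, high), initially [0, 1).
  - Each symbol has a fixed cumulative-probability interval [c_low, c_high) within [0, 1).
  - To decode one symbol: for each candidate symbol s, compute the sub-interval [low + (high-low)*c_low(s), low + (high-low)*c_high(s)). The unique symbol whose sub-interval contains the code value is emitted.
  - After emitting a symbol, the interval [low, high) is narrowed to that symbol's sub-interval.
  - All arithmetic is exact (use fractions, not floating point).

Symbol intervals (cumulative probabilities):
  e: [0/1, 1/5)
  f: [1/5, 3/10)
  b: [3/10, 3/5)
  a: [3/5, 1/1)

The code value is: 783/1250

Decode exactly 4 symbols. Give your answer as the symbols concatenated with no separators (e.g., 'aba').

Answer: aebe

Derivation:
Step 1: interval [0/1, 1/1), width = 1/1 - 0/1 = 1/1
  'e': [0/1 + 1/1*0/1, 0/1 + 1/1*1/5) = [0/1, 1/5)
  'f': [0/1 + 1/1*1/5, 0/1 + 1/1*3/10) = [1/5, 3/10)
  'b': [0/1 + 1/1*3/10, 0/1 + 1/1*3/5) = [3/10, 3/5)
  'a': [0/1 + 1/1*3/5, 0/1 + 1/1*1/1) = [3/5, 1/1) <- contains code 783/1250
  emit 'a', narrow to [3/5, 1/1)
Step 2: interval [3/5, 1/1), width = 1/1 - 3/5 = 2/5
  'e': [3/5 + 2/5*0/1, 3/5 + 2/5*1/5) = [3/5, 17/25) <- contains code 783/1250
  'f': [3/5 + 2/5*1/5, 3/5 + 2/5*3/10) = [17/25, 18/25)
  'b': [3/5 + 2/5*3/10, 3/5 + 2/5*3/5) = [18/25, 21/25)
  'a': [3/5 + 2/5*3/5, 3/5 + 2/5*1/1) = [21/25, 1/1)
  emit 'e', narrow to [3/5, 17/25)
Step 3: interval [3/5, 17/25), width = 17/25 - 3/5 = 2/25
  'e': [3/5 + 2/25*0/1, 3/5 + 2/25*1/5) = [3/5, 77/125)
  'f': [3/5 + 2/25*1/5, 3/5 + 2/25*3/10) = [77/125, 78/125)
  'b': [3/5 + 2/25*3/10, 3/5 + 2/25*3/5) = [78/125, 81/125) <- contains code 783/1250
  'a': [3/5 + 2/25*3/5, 3/5 + 2/25*1/1) = [81/125, 17/25)
  emit 'b', narrow to [78/125, 81/125)
Step 4: interval [78/125, 81/125), width = 81/125 - 78/125 = 3/125
  'e': [78/125 + 3/125*0/1, 78/125 + 3/125*1/5) = [78/125, 393/625) <- contains code 783/1250
  'f': [78/125 + 3/125*1/5, 78/125 + 3/125*3/10) = [393/625, 789/1250)
  'b': [78/125 + 3/125*3/10, 78/125 + 3/125*3/5) = [789/1250, 399/625)
  'a': [78/125 + 3/125*3/5, 78/125 + 3/125*1/1) = [399/625, 81/125)
  emit 'e', narrow to [78/125, 393/625)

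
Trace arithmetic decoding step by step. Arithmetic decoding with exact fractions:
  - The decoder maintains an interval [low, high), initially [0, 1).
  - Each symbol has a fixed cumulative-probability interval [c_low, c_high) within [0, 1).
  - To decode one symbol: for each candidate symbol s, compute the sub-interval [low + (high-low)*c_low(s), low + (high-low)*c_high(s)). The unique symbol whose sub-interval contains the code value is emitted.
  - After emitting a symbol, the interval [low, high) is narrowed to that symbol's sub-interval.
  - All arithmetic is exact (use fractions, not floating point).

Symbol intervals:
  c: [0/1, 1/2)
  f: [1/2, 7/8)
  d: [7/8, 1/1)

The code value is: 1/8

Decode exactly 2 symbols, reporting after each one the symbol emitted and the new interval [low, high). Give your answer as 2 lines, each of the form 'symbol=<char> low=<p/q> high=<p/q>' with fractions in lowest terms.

Step 1: interval [0/1, 1/1), width = 1/1 - 0/1 = 1/1
  'c': [0/1 + 1/1*0/1, 0/1 + 1/1*1/2) = [0/1, 1/2) <- contains code 1/8
  'f': [0/1 + 1/1*1/2, 0/1 + 1/1*7/8) = [1/2, 7/8)
  'd': [0/1 + 1/1*7/8, 0/1 + 1/1*1/1) = [7/8, 1/1)
  emit 'c', narrow to [0/1, 1/2)
Step 2: interval [0/1, 1/2), width = 1/2 - 0/1 = 1/2
  'c': [0/1 + 1/2*0/1, 0/1 + 1/2*1/2) = [0/1, 1/4) <- contains code 1/8
  'f': [0/1 + 1/2*1/2, 0/1 + 1/2*7/8) = [1/4, 7/16)
  'd': [0/1 + 1/2*7/8, 0/1 + 1/2*1/1) = [7/16, 1/2)
  emit 'c', narrow to [0/1, 1/4)

Answer: symbol=c low=0/1 high=1/2
symbol=c low=0/1 high=1/4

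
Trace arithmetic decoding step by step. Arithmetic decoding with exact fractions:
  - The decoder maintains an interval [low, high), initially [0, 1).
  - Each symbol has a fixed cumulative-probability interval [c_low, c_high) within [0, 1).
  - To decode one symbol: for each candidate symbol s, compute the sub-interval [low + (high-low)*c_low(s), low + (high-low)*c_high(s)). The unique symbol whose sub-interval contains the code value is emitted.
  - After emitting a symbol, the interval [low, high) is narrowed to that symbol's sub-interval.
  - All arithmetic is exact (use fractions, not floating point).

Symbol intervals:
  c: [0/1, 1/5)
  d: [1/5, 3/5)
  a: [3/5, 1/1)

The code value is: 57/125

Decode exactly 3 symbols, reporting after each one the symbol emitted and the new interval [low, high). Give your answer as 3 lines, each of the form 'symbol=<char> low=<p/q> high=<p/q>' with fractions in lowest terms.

Step 1: interval [0/1, 1/1), width = 1/1 - 0/1 = 1/1
  'c': [0/1 + 1/1*0/1, 0/1 + 1/1*1/5) = [0/1, 1/5)
  'd': [0/1 + 1/1*1/5, 0/1 + 1/1*3/5) = [1/5, 3/5) <- contains code 57/125
  'a': [0/1 + 1/1*3/5, 0/1 + 1/1*1/1) = [3/5, 1/1)
  emit 'd', narrow to [1/5, 3/5)
Step 2: interval [1/5, 3/5), width = 3/5 - 1/5 = 2/5
  'c': [1/5 + 2/5*0/1, 1/5 + 2/5*1/5) = [1/5, 7/25)
  'd': [1/5 + 2/5*1/5, 1/5 + 2/5*3/5) = [7/25, 11/25)
  'a': [1/5 + 2/5*3/5, 1/5 + 2/5*1/1) = [11/25, 3/5) <- contains code 57/125
  emit 'a', narrow to [11/25, 3/5)
Step 3: interval [11/25, 3/5), width = 3/5 - 11/25 = 4/25
  'c': [11/25 + 4/25*0/1, 11/25 + 4/25*1/5) = [11/25, 59/125) <- contains code 57/125
  'd': [11/25 + 4/25*1/5, 11/25 + 4/25*3/5) = [59/125, 67/125)
  'a': [11/25 + 4/25*3/5, 11/25 + 4/25*1/1) = [67/125, 3/5)
  emit 'c', narrow to [11/25, 59/125)

Answer: symbol=d low=1/5 high=3/5
symbol=a low=11/25 high=3/5
symbol=c low=11/25 high=59/125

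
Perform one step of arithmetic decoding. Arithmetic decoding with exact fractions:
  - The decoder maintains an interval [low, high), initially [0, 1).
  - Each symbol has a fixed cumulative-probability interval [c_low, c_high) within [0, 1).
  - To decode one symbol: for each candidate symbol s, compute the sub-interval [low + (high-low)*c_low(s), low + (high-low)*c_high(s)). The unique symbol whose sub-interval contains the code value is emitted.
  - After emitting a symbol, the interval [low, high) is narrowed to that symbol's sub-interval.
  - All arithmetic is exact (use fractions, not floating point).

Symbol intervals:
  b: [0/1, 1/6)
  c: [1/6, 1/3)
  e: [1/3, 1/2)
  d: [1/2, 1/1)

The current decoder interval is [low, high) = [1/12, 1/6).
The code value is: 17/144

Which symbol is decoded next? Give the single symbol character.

Answer: e

Derivation:
Interval width = high − low = 1/6 − 1/12 = 1/12
Scaled code = (code − low) / width = (17/144 − 1/12) / 1/12 = 5/12
  b: [0/1, 1/6) 
  c: [1/6, 1/3) 
  e: [1/3, 1/2) ← scaled code falls here ✓
  d: [1/2, 1/1) 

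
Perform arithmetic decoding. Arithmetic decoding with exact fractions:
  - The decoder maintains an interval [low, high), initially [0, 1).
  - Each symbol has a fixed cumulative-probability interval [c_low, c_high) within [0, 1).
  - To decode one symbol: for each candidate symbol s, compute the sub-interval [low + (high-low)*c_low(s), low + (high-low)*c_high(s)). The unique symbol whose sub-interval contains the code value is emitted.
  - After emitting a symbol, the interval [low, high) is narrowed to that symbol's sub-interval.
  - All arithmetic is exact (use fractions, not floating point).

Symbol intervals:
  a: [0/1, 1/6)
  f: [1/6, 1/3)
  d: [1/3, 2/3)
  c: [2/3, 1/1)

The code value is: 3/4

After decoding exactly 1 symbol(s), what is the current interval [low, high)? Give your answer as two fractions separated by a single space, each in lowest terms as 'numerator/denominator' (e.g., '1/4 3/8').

Answer: 2/3 1/1

Derivation:
Step 1: interval [0/1, 1/1), width = 1/1 - 0/1 = 1/1
  'a': [0/1 + 1/1*0/1, 0/1 + 1/1*1/6) = [0/1, 1/6)
  'f': [0/1 + 1/1*1/6, 0/1 + 1/1*1/3) = [1/6, 1/3)
  'd': [0/1 + 1/1*1/3, 0/1 + 1/1*2/3) = [1/3, 2/3)
  'c': [0/1 + 1/1*2/3, 0/1 + 1/1*1/1) = [2/3, 1/1) <- contains code 3/4
  emit 'c', narrow to [2/3, 1/1)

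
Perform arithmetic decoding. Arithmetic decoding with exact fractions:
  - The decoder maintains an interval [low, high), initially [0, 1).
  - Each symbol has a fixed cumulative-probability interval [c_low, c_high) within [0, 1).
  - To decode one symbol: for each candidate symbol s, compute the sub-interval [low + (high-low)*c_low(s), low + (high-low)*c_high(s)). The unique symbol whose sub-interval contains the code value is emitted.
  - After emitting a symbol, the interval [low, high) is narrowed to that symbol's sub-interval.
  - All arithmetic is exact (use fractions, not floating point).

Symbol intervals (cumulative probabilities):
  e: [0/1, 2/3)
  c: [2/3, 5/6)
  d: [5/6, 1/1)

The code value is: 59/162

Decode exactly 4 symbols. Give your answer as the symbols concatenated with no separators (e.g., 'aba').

Step 1: interval [0/1, 1/1), width = 1/1 - 0/1 = 1/1
  'e': [0/1 + 1/1*0/1, 0/1 + 1/1*2/3) = [0/1, 2/3) <- contains code 59/162
  'c': [0/1 + 1/1*2/3, 0/1 + 1/1*5/6) = [2/3, 5/6)
  'd': [0/1 + 1/1*5/6, 0/1 + 1/1*1/1) = [5/6, 1/1)
  emit 'e', narrow to [0/1, 2/3)
Step 2: interval [0/1, 2/3), width = 2/3 - 0/1 = 2/3
  'e': [0/1 + 2/3*0/1, 0/1 + 2/3*2/3) = [0/1, 4/9) <- contains code 59/162
  'c': [0/1 + 2/3*2/3, 0/1 + 2/3*5/6) = [4/9, 5/9)
  'd': [0/1 + 2/3*5/6, 0/1 + 2/3*1/1) = [5/9, 2/3)
  emit 'e', narrow to [0/1, 4/9)
Step 3: interval [0/1, 4/9), width = 4/9 - 0/1 = 4/9
  'e': [0/1 + 4/9*0/1, 0/1 + 4/9*2/3) = [0/1, 8/27)
  'c': [0/1 + 4/9*2/3, 0/1 + 4/9*5/6) = [8/27, 10/27) <- contains code 59/162
  'd': [0/1 + 4/9*5/6, 0/1 + 4/9*1/1) = [10/27, 4/9)
  emit 'c', narrow to [8/27, 10/27)
Step 4: interval [8/27, 10/27), width = 10/27 - 8/27 = 2/27
  'e': [8/27 + 2/27*0/1, 8/27 + 2/27*2/3) = [8/27, 28/81)
  'c': [8/27 + 2/27*2/3, 8/27 + 2/27*5/6) = [28/81, 29/81)
  'd': [8/27 + 2/27*5/6, 8/27 + 2/27*1/1) = [29/81, 10/27) <- contains code 59/162
  emit 'd', narrow to [29/81, 10/27)

Answer: eecd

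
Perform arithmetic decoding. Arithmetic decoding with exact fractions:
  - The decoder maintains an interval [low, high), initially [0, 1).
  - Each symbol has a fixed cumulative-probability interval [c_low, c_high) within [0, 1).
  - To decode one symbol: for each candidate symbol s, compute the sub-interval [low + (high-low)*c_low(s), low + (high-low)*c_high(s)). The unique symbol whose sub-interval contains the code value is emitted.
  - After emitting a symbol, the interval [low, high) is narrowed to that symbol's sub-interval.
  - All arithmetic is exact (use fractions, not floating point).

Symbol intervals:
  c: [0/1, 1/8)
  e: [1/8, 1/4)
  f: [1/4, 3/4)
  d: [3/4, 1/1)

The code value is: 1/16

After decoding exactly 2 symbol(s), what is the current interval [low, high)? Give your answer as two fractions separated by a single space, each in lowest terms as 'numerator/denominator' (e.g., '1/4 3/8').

Step 1: interval [0/1, 1/1), width = 1/1 - 0/1 = 1/1
  'c': [0/1 + 1/1*0/1, 0/1 + 1/1*1/8) = [0/1, 1/8) <- contains code 1/16
  'e': [0/1 + 1/1*1/8, 0/1 + 1/1*1/4) = [1/8, 1/4)
  'f': [0/1 + 1/1*1/4, 0/1 + 1/1*3/4) = [1/4, 3/4)
  'd': [0/1 + 1/1*3/4, 0/1 + 1/1*1/1) = [3/4, 1/1)
  emit 'c', narrow to [0/1, 1/8)
Step 2: interval [0/1, 1/8), width = 1/8 - 0/1 = 1/8
  'c': [0/1 + 1/8*0/1, 0/1 + 1/8*1/8) = [0/1, 1/64)
  'e': [0/1 + 1/8*1/8, 0/1 + 1/8*1/4) = [1/64, 1/32)
  'f': [0/1 + 1/8*1/4, 0/1 + 1/8*3/4) = [1/32, 3/32) <- contains code 1/16
  'd': [0/1 + 1/8*3/4, 0/1 + 1/8*1/1) = [3/32, 1/8)
  emit 'f', narrow to [1/32, 3/32)

Answer: 1/32 3/32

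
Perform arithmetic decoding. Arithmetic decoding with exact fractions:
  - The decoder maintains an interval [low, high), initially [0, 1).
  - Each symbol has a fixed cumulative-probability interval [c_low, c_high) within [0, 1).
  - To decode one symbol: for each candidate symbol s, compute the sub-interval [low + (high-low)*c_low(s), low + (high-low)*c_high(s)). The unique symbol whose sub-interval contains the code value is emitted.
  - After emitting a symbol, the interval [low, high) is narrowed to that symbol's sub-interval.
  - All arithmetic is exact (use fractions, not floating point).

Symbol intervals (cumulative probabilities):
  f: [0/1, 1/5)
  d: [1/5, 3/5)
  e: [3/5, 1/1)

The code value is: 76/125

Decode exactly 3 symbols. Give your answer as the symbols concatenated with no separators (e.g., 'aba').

Step 1: interval [0/1, 1/1), width = 1/1 - 0/1 = 1/1
  'f': [0/1 + 1/1*0/1, 0/1 + 1/1*1/5) = [0/1, 1/5)
  'd': [0/1 + 1/1*1/5, 0/1 + 1/1*3/5) = [1/5, 3/5)
  'e': [0/1 + 1/1*3/5, 0/1 + 1/1*1/1) = [3/5, 1/1) <- contains code 76/125
  emit 'e', narrow to [3/5, 1/1)
Step 2: interval [3/5, 1/1), width = 1/1 - 3/5 = 2/5
  'f': [3/5 + 2/5*0/1, 3/5 + 2/5*1/5) = [3/5, 17/25) <- contains code 76/125
  'd': [3/5 + 2/5*1/5, 3/5 + 2/5*3/5) = [17/25, 21/25)
  'e': [3/5 + 2/5*3/5, 3/5 + 2/5*1/1) = [21/25, 1/1)
  emit 'f', narrow to [3/5, 17/25)
Step 3: interval [3/5, 17/25), width = 17/25 - 3/5 = 2/25
  'f': [3/5 + 2/25*0/1, 3/5 + 2/25*1/5) = [3/5, 77/125) <- contains code 76/125
  'd': [3/5 + 2/25*1/5, 3/5 + 2/25*3/5) = [77/125, 81/125)
  'e': [3/5 + 2/25*3/5, 3/5 + 2/25*1/1) = [81/125, 17/25)
  emit 'f', narrow to [3/5, 77/125)

Answer: eff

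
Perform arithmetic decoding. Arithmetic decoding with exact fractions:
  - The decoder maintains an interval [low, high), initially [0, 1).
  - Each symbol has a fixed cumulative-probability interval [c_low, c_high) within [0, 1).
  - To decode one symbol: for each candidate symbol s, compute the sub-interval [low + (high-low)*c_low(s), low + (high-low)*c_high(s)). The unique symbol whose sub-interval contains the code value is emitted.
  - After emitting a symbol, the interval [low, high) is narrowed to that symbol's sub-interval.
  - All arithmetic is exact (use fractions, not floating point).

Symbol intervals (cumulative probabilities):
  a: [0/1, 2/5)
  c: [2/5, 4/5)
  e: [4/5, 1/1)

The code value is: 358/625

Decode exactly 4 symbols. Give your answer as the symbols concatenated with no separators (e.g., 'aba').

Answer: ccaa

Derivation:
Step 1: interval [0/1, 1/1), width = 1/1 - 0/1 = 1/1
  'a': [0/1 + 1/1*0/1, 0/1 + 1/1*2/5) = [0/1, 2/5)
  'c': [0/1 + 1/1*2/5, 0/1 + 1/1*4/5) = [2/5, 4/5) <- contains code 358/625
  'e': [0/1 + 1/1*4/5, 0/1 + 1/1*1/1) = [4/5, 1/1)
  emit 'c', narrow to [2/5, 4/5)
Step 2: interval [2/5, 4/5), width = 4/5 - 2/5 = 2/5
  'a': [2/5 + 2/5*0/1, 2/5 + 2/5*2/5) = [2/5, 14/25)
  'c': [2/5 + 2/5*2/5, 2/5 + 2/5*4/5) = [14/25, 18/25) <- contains code 358/625
  'e': [2/5 + 2/5*4/5, 2/5 + 2/5*1/1) = [18/25, 4/5)
  emit 'c', narrow to [14/25, 18/25)
Step 3: interval [14/25, 18/25), width = 18/25 - 14/25 = 4/25
  'a': [14/25 + 4/25*0/1, 14/25 + 4/25*2/5) = [14/25, 78/125) <- contains code 358/625
  'c': [14/25 + 4/25*2/5, 14/25 + 4/25*4/5) = [78/125, 86/125)
  'e': [14/25 + 4/25*4/5, 14/25 + 4/25*1/1) = [86/125, 18/25)
  emit 'a', narrow to [14/25, 78/125)
Step 4: interval [14/25, 78/125), width = 78/125 - 14/25 = 8/125
  'a': [14/25 + 8/125*0/1, 14/25 + 8/125*2/5) = [14/25, 366/625) <- contains code 358/625
  'c': [14/25 + 8/125*2/5, 14/25 + 8/125*4/5) = [366/625, 382/625)
  'e': [14/25 + 8/125*4/5, 14/25 + 8/125*1/1) = [382/625, 78/125)
  emit 'a', narrow to [14/25, 366/625)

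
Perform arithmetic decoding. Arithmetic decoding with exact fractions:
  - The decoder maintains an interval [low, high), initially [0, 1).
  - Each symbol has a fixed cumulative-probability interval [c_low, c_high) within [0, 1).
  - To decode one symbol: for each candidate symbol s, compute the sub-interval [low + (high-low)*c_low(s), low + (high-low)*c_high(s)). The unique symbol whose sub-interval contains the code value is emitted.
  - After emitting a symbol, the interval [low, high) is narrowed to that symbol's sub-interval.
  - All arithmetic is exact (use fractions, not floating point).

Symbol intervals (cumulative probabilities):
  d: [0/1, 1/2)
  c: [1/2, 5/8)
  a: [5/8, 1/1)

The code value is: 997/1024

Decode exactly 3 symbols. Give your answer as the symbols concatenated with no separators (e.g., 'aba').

Answer: aaa

Derivation:
Step 1: interval [0/1, 1/1), width = 1/1 - 0/1 = 1/1
  'd': [0/1 + 1/1*0/1, 0/1 + 1/1*1/2) = [0/1, 1/2)
  'c': [0/1 + 1/1*1/2, 0/1 + 1/1*5/8) = [1/2, 5/8)
  'a': [0/1 + 1/1*5/8, 0/1 + 1/1*1/1) = [5/8, 1/1) <- contains code 997/1024
  emit 'a', narrow to [5/8, 1/1)
Step 2: interval [5/8, 1/1), width = 1/1 - 5/8 = 3/8
  'd': [5/8 + 3/8*0/1, 5/8 + 3/8*1/2) = [5/8, 13/16)
  'c': [5/8 + 3/8*1/2, 5/8 + 3/8*5/8) = [13/16, 55/64)
  'a': [5/8 + 3/8*5/8, 5/8 + 3/8*1/1) = [55/64, 1/1) <- contains code 997/1024
  emit 'a', narrow to [55/64, 1/1)
Step 3: interval [55/64, 1/1), width = 1/1 - 55/64 = 9/64
  'd': [55/64 + 9/64*0/1, 55/64 + 9/64*1/2) = [55/64, 119/128)
  'c': [55/64 + 9/64*1/2, 55/64 + 9/64*5/8) = [119/128, 485/512)
  'a': [55/64 + 9/64*5/8, 55/64 + 9/64*1/1) = [485/512, 1/1) <- contains code 997/1024
  emit 'a', narrow to [485/512, 1/1)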